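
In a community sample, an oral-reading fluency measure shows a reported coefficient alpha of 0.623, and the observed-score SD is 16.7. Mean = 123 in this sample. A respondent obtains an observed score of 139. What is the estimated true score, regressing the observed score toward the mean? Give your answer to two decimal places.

132.97

Estimated true score = 0.623×139 + (1 − 0.623)×123 ≈ 132.968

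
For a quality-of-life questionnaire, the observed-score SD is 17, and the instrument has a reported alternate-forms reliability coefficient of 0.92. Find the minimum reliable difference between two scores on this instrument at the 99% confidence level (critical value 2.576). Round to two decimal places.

17.52

The standard error of measurement is 17.000*√(1 − 0.920) ≈ 17.000*0.283 ≈ 4.808.
SE_diff = √2 * SEM ≈ 6.800
Smallest detectable difference = 2.576*6.800 ≈ 17.517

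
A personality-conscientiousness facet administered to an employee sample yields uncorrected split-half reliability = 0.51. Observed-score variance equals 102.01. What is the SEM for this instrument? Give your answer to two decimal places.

σ = 102.01^(1/2) = 10.100
Full-length reliability (Spearman-Brown) = 2(0.51)/(1+0.51) ≈ 0.675
SEM = 10.100 * √(1 − 0.675) = 10.100 * √0.325 ≈ 10.100 * 0.570 ≈ 5.753

5.75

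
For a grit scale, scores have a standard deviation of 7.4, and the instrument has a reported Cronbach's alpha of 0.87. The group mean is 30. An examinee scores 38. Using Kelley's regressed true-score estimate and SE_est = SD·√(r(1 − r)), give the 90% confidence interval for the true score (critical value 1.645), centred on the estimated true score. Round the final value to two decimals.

T̂ = 0.8700(38) + 0.1300(30) ≈ 36.9600
SE_est = SD * √(r(1 − r)) = 7.4000 * √0.1131 ≈ 7.4000 * 0.3363 ≈ 2.4886
CI = 36.9600 ± 1.645 * 2.4886 → [32.8662, 41.0538]

[32.87, 41.05]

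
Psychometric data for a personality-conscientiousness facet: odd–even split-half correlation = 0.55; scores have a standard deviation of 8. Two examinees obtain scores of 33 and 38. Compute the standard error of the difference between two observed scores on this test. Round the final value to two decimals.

Full-length reliability (Spearman-Brown) = 2(0.55)/(1+0.55) ≈ 0.710
SEM = 8.000*√(1 − 0.710) ≈ 4.311
SE_diff = √2 * SEM ≈ 6.096

6.10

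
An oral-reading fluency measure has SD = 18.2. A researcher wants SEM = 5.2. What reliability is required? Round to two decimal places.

Required reliability = 1 − (SEM/SD)² = 1 − 0.082 ≈ 0.918

0.92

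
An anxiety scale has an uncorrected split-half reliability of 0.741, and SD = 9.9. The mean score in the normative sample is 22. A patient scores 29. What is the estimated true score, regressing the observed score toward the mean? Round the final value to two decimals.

27.96

Full-length reliability (Spearman-Brown) = 2(0.741)/(1+0.741) ≃ 0.8512
T̂ = 0.8512(29) + 0.1488(22) ≃ 27.9586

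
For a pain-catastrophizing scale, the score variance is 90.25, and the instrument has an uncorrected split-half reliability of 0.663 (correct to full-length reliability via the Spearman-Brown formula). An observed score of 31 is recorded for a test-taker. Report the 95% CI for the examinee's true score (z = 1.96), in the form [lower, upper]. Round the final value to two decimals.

SD = √90.25 ≈ 9.5000
r_full = 2·0.663 / (1 + 0.663) ≈ 0.7974
SEM = 9.5000*√(1 − 0.7974) ≈ 4.2765
Margin = 1.96 * 4.2765 ≈ 8.3820
95% CI: 31 ± 8.3820 = [22.6180, 39.3820]

[22.62, 39.38]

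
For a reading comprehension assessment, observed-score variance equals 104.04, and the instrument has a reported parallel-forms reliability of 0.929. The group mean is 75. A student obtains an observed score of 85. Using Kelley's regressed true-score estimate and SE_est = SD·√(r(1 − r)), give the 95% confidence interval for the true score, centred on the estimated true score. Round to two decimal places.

[79.16, 89.42]

SD = √104.04 = 10.2000
T̂ = 0.9290(85) + 0.0710(75) ≈ 84.2900
SE_est = SD * √(r(1 − r)) = 10.2000 * √0.0660 ≈ 10.2000 * 0.2568 ≈ 2.6196
95% CI: 84.2900 ± 5.1344 ≈ (79.1556, 89.4244)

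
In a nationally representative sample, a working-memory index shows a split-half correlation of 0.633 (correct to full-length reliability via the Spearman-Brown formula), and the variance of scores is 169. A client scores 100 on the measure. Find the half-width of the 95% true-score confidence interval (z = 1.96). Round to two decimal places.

12.08

SD = √169 ≈ 13.000
r_full = 2·0.633 / (1 + 0.633) ≈ 0.775
The standard error of measurement is 13.000·√(1 − 0.775) ≈ 13.000·0.474 ≈ 6.163.
Half-width = 1.96·6.163 ≈ 12.079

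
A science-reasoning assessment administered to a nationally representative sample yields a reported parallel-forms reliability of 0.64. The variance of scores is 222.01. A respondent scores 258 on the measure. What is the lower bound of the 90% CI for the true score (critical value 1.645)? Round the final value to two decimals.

σ = 222.01^(1/2) = 14.9000
SEM = 14.9000×√(1 − 0.6400) ≈ 8.9400
1.645 × SEM ≈ 14.7063
Lower bound: 258 − 14.7063 = 243.2937

243.29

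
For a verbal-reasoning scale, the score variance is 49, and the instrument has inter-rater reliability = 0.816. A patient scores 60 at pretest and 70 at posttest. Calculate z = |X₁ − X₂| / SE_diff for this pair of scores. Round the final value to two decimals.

2.35

SD = √49 ≃ 7.00000
SEM = 7.00000·√(1 − 0.81600) ≃ 3.00267
SE_diff = √2 · SEM ≃ 4.24641
z = 10 / 4.24641 ≃ 2.35493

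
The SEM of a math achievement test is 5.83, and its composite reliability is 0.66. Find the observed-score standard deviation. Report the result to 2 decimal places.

SD = 5.83 / √(1 − 0.66) ≈ 9.99837

10.00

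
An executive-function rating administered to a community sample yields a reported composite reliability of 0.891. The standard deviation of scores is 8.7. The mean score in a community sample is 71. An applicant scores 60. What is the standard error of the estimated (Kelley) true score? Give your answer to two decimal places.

SE_est = SD × √(r(1 − r)) = 8.700 × √0.097 ≈ 8.700 × 0.312 ≈ 2.711

2.71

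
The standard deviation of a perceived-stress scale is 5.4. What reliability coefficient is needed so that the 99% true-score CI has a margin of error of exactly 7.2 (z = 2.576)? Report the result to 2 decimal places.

SEM needed = half-width / z = 7.2/2.576 ≈ 2.795
r = 1 − (2.795/5.4)² ≈ 1 − 0.268 ≈ 0.732

0.73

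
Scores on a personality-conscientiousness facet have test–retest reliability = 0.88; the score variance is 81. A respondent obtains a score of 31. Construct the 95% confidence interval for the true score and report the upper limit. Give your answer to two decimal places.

37.11

σ = 81^(1/2) = 9.0000
SEM = 9.0000 · √(1 − 0.8800) = 9.0000 · √0.1200 ≃ 9.0000 · 0.3464 ≃ 3.1177
1.96 · SEM ≃ 6.1107
Upper bound: 31 + 6.1107 = 37.1107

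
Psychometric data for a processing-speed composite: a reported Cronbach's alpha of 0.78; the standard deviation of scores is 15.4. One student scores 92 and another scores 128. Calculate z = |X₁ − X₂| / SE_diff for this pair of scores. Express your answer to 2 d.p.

The standard error of measurement is 15.400·√(1 − 0.780) ≃ 15.400·0.469 ≃ 7.223.
SE_diff = SEM · √2 ≃ 7.223 · 1.414 ≃ 10.215
z = 36 / 10.215 ≃ 3.524

3.52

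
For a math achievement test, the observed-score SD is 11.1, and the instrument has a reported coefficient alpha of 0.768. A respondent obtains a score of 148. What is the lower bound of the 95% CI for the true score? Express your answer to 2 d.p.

137.52

SEM = 11.10000 · √(1 − 0.76800) = 11.10000 · √0.23200 ≈ 11.10000 · 0.48166 ≈ 5.34647
Margin = 1.96 · 5.34647 ≈ 10.47908
Lower limit = 148 − 10.47908 ≈ 137.52092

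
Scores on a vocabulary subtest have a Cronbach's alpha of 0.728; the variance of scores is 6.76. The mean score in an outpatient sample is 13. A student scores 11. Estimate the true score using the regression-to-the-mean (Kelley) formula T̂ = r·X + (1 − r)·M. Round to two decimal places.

11.54

Estimated true score = 0.7280×11 + (1 − 0.7280)×13 ≈ 11.5440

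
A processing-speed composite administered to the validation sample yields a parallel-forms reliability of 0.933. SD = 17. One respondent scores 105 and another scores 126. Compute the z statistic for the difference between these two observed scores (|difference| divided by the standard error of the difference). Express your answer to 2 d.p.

SEM = 17.00000 · √(1 − 0.93300) = 17.00000 · √0.06700 ≈ 17.00000 · 0.25884 ≈ 4.40034
SE_diff = SEM · √2 ≈ 4.40034 · 1.41421 ≈ 6.22302
z = |105 − 126| / 6.22302 = 21 / 6.22302 ≈ 3.37457

3.37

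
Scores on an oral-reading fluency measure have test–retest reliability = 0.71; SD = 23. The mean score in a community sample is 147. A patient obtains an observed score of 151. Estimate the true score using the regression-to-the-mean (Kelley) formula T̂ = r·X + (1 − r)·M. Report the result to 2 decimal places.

149.84

T̂ = r·X + (1 − r)·M = 0.7100×151 + 0.2900×147 = 107.2100 + 42.6300 ≃ 149.8400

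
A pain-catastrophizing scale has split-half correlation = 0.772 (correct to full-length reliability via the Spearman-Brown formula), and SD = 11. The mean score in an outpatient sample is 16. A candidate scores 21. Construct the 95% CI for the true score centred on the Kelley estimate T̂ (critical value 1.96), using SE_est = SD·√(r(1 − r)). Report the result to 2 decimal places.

Spearman-Brown: r = 2(0.772) / (1 + 0.772) = 1.5440 / 1.7720 ≃ 0.8713
T̂ = 0.8713(21) + 0.1287(16) ≃ 20.3567
SE_est = 11.0000×√(0.8713×0.1287) ≃ 3.6832
95% CI: 20.3567 ± 7.2190 ≃ (13.1377, 27.5756)

[13.14, 27.58]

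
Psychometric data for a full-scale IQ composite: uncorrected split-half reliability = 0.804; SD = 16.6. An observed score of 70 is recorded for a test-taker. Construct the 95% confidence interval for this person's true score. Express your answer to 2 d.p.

r_full = 2·0.804 / (1 + 0.804) ≃ 0.8914
SEM = 16.6000×√(1 − 0.8914) ≃ 5.4716
1.96 × SEM ≃ 10.7244
CI = 70 ± 10.7244 → [59.2756, 80.7244]

[59.28, 80.72]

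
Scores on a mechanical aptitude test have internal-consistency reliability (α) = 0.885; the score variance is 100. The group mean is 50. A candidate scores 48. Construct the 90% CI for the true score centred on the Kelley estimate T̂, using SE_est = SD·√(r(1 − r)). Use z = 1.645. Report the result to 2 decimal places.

[42.98, 53.48]

SD = √100 ≃ 10.0000
Estimated true score = 0.8850×48 + (1 − 0.8850)×50 ≃ 48.2300
SE_est = 10.0000·√[r(1 − r)] ≃ 3.1902
90% CI: 48.2300 ± 5.2479 ≃ (42.9821, 53.4779)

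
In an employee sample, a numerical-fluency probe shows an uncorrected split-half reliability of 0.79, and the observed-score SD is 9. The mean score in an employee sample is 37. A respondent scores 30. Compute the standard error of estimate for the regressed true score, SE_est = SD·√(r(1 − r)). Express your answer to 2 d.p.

2.90

r_full = 2·0.79 / (1 + 0.79) ≃ 0.88268
SE_est = SD × √(r(1 − r)) = 9.00000 × √0.10355 ≃ 9.00000 × 0.32180 ≃ 2.89619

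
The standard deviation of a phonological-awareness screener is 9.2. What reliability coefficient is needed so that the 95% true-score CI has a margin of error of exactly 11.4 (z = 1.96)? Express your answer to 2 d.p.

0.60

SEM needed = half-width / z = 11.4/1.96 ≈ 5.8163
Required reliability = 1 − (SEM/SD)² = 1 − 0.3997 ≈ 0.6003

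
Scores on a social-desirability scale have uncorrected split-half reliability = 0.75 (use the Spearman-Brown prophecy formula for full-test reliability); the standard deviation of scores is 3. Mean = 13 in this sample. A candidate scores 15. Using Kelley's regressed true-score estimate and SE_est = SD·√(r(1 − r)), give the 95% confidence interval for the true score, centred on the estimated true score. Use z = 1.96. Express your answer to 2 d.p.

[12.66, 16.77]

Full-length reliability (Spearman-Brown) = 2(0.75)/(1+0.75) ≃ 0.85714
T̂ = 0.85714(15) + 0.14286(13) ≃ 14.71429
SE_est = SD · √(r(1 − r)) = 3.00000 · √0.12245 ≃ 3.00000 · 0.34993 ≃ 1.04978
95% CI: 14.71429 ± 2.05757 ≃ (12.65671, 16.77186)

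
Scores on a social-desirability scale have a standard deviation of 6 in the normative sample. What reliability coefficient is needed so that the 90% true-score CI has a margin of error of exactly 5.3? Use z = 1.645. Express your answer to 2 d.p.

0.71

SEM needed = half-width / z = 5.3/1.645 ≈ 3.222
Required reliability = 1 − (SEM/SD)² = 1 − 0.288 ≈ 0.712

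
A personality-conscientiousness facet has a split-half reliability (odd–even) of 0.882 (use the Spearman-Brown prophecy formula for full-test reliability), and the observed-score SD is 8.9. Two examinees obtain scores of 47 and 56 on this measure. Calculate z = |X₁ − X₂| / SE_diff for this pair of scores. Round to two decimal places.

Full-length reliability (Spearman-Brown) = 2(0.882)/(1+0.882) ≈ 0.9373
SEM = 8.9000 · √(1 − 0.9373) = 8.9000 · √0.0627 ≈ 8.9000 · 0.2504 ≈ 2.2285
SE_diff = √2 · SEM ≈ 3.1516
z = |47 − 56| / 3.1516 = 9 / 3.1516 ≈ 2.8557

2.86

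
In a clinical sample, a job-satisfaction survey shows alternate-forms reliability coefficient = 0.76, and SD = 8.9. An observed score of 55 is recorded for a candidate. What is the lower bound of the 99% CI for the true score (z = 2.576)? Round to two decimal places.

43.77

SEM = 8.9000×√(1 − 0.7600) ≈ 4.3601
Margin = 2.576 × 4.3601 ≈ 11.2316
Lower bound: 55 − 11.2316 = 43.7684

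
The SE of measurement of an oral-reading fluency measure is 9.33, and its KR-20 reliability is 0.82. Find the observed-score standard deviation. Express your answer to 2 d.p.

SD = 9.33 / √(1 − 0.82) ≈ 21.991

21.99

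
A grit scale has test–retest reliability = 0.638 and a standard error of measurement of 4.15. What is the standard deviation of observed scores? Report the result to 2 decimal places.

SD = SEM / √(1 − r) = 4.15 / √0.362 ≃ 4.15 / 0.602 ≃ 6.898

6.90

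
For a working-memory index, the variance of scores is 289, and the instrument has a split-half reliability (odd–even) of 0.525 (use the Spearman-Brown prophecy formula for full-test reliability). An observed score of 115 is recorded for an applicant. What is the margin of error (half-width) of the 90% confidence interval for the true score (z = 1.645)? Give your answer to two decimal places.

15.61

σ = 289^(1/2) = 17.000
Spearman-Brown: r = 2(0.525) / (1 + 0.525) = 1.050 / 1.525 ≃ 0.689
SEM = 17.000 × √(1 − 0.689) = 17.000 × √0.311 ≃ 17.000 × 0.558 ≃ 9.488
1.645 × SEM ≃ 15.607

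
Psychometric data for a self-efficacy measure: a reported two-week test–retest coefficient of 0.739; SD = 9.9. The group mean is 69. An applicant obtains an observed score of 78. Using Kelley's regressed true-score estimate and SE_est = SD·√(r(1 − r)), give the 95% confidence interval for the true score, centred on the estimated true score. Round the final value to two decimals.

[67.13, 84.17]

Estimated true score = 0.739×78 + (1 − 0.739)×69 ≈ 75.651
SE_est = SD × √(r(1 − r)) = 9.900 × √0.193 ≈ 9.900 × 0.439 ≈ 4.348
95% CI: 75.651 ± 8.522 ≈ (67.129, 84.173)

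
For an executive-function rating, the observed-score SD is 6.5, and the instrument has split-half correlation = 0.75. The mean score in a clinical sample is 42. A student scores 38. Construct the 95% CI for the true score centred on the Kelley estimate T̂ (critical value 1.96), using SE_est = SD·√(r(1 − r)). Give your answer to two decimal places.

[34.11, 43.03]

r_full = 2·0.75 / (1 + 0.75) ≈ 0.8571
T̂ = r·X + (1 − r)·M = 0.8571×38 + 0.1429×42 ≈ 32.5714 + 6.0000 ≈ 38.5714
SE_est = SD × √(r(1 − r)) = 6.5000 × √0.1224 ≈ 6.5000 × 0.3499 ≈ 2.2745
95% CI: 38.5714 ± 4.4581 ≈ (34.1134, 43.0295)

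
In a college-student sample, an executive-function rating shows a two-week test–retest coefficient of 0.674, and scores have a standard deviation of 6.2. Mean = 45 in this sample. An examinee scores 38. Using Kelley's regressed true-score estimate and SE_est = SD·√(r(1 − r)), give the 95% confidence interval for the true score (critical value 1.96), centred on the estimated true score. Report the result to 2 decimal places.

T̂ = 0.67400(38) + 0.32600(45) ≈ 40.28200
SE_est = 6.20000·√[r(1 − r)] ≈ 2.90623
95% CI: 40.28200 ± 5.69622 ≈ (34.58578, 45.97822)

[34.59, 45.98]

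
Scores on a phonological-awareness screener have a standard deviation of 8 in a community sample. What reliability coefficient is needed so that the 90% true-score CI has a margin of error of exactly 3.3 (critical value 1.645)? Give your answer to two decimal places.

Required SEM = 3.3 / 1.645 ≈ 2.0061
r = 1 − (2.0061/8)² ≈ 1 − 0.0629 ≈ 0.9371

0.94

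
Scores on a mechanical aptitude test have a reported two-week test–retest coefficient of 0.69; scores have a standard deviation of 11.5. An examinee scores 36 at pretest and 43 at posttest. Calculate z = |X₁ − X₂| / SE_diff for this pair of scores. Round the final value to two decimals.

SEM = 11.50000 · √(1 − 0.69000) = 11.50000 · √0.31000 ≃ 11.50000 · 0.55678 ≃ 6.40293
SE_diff = √2 · SEM ≃ 9.05511
z = |36 − 43| / 9.05511 = 7 / 9.05511 ≃ 0.77304

0.77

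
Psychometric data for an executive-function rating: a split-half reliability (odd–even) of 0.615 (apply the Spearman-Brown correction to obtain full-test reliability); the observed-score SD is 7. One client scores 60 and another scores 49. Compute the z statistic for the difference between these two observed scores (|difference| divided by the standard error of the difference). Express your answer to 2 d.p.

r_full = 2·0.615 / (1 + 0.615) ≃ 0.7616
SEM = 7.0000 · √(1 − 0.7616) = 7.0000 · √0.2384 ≃ 7.0000 · 0.4883 ≃ 3.4178
SE_diff = SEM · √2 ≃ 3.4178 · 1.4142 ≃ 4.8334
z = 11 / 4.8334 ≃ 2.2758

2.28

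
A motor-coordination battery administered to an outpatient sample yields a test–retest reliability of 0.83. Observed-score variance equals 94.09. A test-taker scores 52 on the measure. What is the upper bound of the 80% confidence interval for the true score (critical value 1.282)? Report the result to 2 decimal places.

σ = 94.09^(1/2) = 9.7000
SEM = 9.7000*√(1 − 0.8300) ≈ 3.9994
1.282 * SEM ≈ 5.1272
Upper bound: 52 + 5.1272 = 57.1272

57.13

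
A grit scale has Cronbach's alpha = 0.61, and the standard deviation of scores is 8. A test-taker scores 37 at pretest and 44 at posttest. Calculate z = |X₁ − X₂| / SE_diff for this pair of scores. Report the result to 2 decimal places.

SEM = 8.0000*√(1 − 0.6100) ≈ 4.9960
Standard error of the difference = 4.9960·√2 ≈ 7.0654
z = 7 / 7.0654 ≈ 0.9907

0.99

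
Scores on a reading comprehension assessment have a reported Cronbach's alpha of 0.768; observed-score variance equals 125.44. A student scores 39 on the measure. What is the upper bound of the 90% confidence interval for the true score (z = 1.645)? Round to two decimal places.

σ = 125.44^(1/2) = 11.200
SEM = 11.200×√(1 − 0.768) ≈ 5.395
Half-width = 1.645×5.395 ≈ 8.874
Upper bound: 39 + 8.874 = 47.874

47.87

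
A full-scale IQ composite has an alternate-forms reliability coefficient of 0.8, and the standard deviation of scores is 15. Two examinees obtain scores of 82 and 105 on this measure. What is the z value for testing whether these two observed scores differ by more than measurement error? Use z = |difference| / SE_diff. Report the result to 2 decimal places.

The standard error of measurement is 15.0000×√(1 − 0.8000) ≈ 15.0000×0.4472 ≈ 6.7082.
Standard error of the difference = 6.7082·√2 ≈ 9.4868
z = 23 / 9.4868 ≈ 2.4244

2.42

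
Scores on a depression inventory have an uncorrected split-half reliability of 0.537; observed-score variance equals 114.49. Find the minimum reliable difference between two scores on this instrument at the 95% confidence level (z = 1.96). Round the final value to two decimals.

16.28

σ = 114.49^(1/2) = 10.7000
Full-length reliability (Spearman-Brown) = 2(0.537)/(1+0.537) ≈ 0.6988
SEM = 10.7000 × √(1 − 0.6988) = 10.7000 × √0.3012 ≈ 10.7000 × 0.5488 ≈ 5.8727
SE_diff = SEM × √2 ≈ 5.8727 × 1.4142 ≈ 8.3052
Smallest detectable difference = 1.96×8.3052 ≈ 16.2783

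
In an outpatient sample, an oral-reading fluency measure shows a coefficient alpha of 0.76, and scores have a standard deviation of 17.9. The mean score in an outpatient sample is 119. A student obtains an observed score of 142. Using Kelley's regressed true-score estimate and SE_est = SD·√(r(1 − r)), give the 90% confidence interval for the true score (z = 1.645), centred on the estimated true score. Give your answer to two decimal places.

T̂ = r·X + (1 − r)·M = 0.7600·142 + 0.2400·119 = 107.9200 + 28.5600 ≈ 136.4800
SE_est = 17.9000·√[r(1 − r)] ≈ 7.6448
CI = 136.4800 ± 1.645 · 7.6448 → [123.9043, 149.0557]

[123.90, 149.06]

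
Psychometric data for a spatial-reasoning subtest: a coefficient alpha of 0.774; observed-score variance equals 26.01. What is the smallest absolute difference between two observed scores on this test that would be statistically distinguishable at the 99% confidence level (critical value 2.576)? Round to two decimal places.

SD = √26.01 ≈ 5.1000
SEM = 5.1000 · √(1 − 0.7740) = 5.1000 · √0.2260 ≈ 5.1000 · 0.4754 ≈ 2.4245
Standard error of the difference = 2.4245·√2 ≈ 3.4288
Minimum reliable difference = 2.576 · SE_diff ≈ 2.576 · 3.4288 ≈ 8.8325

8.83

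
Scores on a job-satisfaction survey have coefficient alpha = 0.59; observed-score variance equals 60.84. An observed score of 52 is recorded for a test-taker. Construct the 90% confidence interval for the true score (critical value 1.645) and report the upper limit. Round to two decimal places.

60.22

SD = √60.84 = 7.800
The standard error of measurement is 7.800×√(1 − 0.590) ≈ 7.800×0.640 ≈ 4.994.
1.645 × SEM ≈ 8.216
Upper limit = 52 + 8.216 ≈ 60.216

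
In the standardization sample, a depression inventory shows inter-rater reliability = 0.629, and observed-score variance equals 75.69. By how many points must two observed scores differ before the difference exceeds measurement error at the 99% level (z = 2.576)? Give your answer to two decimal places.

σ = 75.69^(1/2) = 8.70000
SEM = 8.70000 * √(1 − 0.62900) = 8.70000 * √0.37100 ≈ 8.70000 * 0.60910 ≈ 5.29915
SE_diff = SEM * √2 ≈ 5.29915 * 1.41421 ≈ 7.49413
Smallest detectable difference = 2.576*7.49413 ≈ 19.30488

19.30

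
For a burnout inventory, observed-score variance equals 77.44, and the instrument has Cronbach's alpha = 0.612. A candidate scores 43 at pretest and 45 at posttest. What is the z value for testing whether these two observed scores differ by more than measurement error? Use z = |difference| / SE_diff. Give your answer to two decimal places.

0.26

σ = 77.44^(1/2) = 8.80000
SEM = 8.80000 × √(1 − 0.61200) = 8.80000 × √0.38800 ≈ 8.80000 × 0.62290 ≈ 5.48149
Standard error of the difference = 5.48149·√2 ≈ 7.75200
z = |43 − 45| / 7.75200 = 2 / 7.75200 ≈ 0.25800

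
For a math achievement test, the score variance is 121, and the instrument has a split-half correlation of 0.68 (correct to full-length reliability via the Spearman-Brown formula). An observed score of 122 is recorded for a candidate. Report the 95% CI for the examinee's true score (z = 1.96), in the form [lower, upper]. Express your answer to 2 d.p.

[112.59, 131.41]

σ = 121^(1/2) = 11.00000
Spearman-Brown: r = 2(0.68) / (1 + 0.68) = 1.36000 / 1.68000 ≈ 0.80952
SEM = 11.00000 · √(1 − 0.80952) = 11.00000 · √0.19048 ≈ 11.00000 · 0.43644 ≈ 4.80079
Margin = 1.96 · 4.80079 ≈ 9.40956
95% CI: 122 ± 9.40956 = [112.59044, 131.40956]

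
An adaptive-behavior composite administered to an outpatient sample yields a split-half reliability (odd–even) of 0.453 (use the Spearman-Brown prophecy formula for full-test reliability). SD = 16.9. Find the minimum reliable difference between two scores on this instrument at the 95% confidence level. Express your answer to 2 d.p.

Spearman-Brown: r = 2(0.453) / (1 + 0.453) = 0.906 / 1.453 ≈ 0.624
SEM = 16.900 · √(1 − 0.624) = 16.900 · √0.376 ≈ 16.900 · 0.614 ≈ 10.369
SE_diff = √2 · SEM ≈ 14.664
Smallest detectable difference = 1.96·14.664 ≈ 28.742

28.74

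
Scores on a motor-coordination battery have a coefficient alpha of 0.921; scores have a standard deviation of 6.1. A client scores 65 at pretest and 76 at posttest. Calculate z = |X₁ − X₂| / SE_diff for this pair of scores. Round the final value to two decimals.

4.54

SEM = 6.100*√(1 − 0.921) ≈ 1.715
SE_diff = SEM * √2 ≈ 1.715 * 1.414 ≈ 2.425
z = |65 − 76| / 2.425 = 11 / 2.425 ≈ 4.537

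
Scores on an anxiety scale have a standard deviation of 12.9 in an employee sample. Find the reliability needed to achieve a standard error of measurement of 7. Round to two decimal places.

0.71

Required reliability = 1 − (SEM/SD)² = 1 − 0.2945 ≈ 0.7055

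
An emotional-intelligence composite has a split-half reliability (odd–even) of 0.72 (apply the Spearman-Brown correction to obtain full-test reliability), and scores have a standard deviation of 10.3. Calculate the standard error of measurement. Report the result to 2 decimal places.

r_full = 2·0.72 / (1 + 0.72) ≈ 0.83721
SEM = 10.30000·√(1 − 0.83721) ≈ 4.15577

4.16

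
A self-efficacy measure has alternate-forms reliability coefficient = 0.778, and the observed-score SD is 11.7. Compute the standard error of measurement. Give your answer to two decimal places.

5.51

SEM = 11.700*√(1 − 0.778) ≈ 5.513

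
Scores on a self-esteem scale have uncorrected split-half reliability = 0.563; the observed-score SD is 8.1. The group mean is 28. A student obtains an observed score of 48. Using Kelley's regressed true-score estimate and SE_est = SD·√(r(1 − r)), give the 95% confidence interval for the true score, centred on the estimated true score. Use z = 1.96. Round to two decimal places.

[35.28, 49.53]

Full-length reliability (Spearman-Brown) = 2(0.563)/(1+0.563) ≈ 0.7204
T̂ = r·X + (1 − r)·M = 0.7204*48 + 0.2796*28 ≈ 34.5797 + 7.8285 ≈ 42.4082
SE_est = 8.1000·√[r(1 − r)] ≈ 3.6353
CI = 42.4082 ± 1.96 * 3.6353 → [35.2831, 49.5333]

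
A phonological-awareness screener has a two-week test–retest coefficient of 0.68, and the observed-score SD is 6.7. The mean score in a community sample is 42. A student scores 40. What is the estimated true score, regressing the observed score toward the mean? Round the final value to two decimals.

40.64

T̂ = r·X + (1 − r)·M = 0.68000·40 + 0.32000·42 = 27.20000 + 13.44000 ≃ 40.64000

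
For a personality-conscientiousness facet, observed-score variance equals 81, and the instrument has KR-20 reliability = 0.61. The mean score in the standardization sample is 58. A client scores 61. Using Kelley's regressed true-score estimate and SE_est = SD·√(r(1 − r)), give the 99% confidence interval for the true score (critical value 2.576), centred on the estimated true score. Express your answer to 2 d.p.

[48.52, 71.14]

SD = √81 ≃ 9.000
T̂ = r·X + (1 − r)·M = 0.610*61 + 0.390*58 = 37.210 + 22.620 ≃ 59.830
SE_est = SD * √(r(1 − r)) = 9.000 * √0.238 ≃ 9.000 * 0.488 ≃ 4.390
99% CI: 59.830 ± 11.308 ≃ (48.522, 71.138)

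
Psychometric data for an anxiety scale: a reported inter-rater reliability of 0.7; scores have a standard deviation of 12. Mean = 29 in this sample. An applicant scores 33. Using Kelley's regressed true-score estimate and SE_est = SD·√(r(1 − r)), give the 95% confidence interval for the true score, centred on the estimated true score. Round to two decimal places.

[21.02, 42.58]

Estimated true score = 0.7000*33 + (1 − 0.7000)*29 ≃ 31.8000
SE_est = SD * √(r(1 − r)) = 12.0000 * √0.2100 ≃ 12.0000 * 0.4583 ≃ 5.4991
CI = 31.8000 ± 1.96 * 5.4991 → [21.0218, 42.5782]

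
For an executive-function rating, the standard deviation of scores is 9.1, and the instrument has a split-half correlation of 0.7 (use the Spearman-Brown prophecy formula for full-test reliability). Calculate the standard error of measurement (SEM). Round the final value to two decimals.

3.82

r_full = 2·0.7 / (1 + 0.7) ≈ 0.8235
SEM = 9.1000*√(1 − 0.8235) ≈ 3.8228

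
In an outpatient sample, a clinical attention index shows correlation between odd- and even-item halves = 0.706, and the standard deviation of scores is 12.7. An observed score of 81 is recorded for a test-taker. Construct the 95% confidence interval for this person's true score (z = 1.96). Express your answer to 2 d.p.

[70.67, 91.33]

Full-length reliability (Spearman-Brown) = 2(0.706)/(1+0.706) ≈ 0.8277
SEM = 12.7000 · √(1 − 0.8277) = 12.7000 · √0.1723 ≈ 12.7000 · 0.4151 ≈ 5.2722
Margin = 1.96 · 5.2722 ≈ 10.3334
95% CI: 81 ± 10.3334 = [70.6666, 91.3334]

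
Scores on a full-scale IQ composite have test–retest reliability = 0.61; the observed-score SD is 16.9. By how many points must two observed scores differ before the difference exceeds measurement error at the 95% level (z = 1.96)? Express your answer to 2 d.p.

29.25

SEM = 16.900 * √(1 − 0.610) = 16.900 * √0.390 ≈ 16.900 * 0.624 ≈ 10.554
SE_diff = √2 * SEM ≈ 14.926
Smallest detectable difference = 1.96*14.926 ≈ 29.254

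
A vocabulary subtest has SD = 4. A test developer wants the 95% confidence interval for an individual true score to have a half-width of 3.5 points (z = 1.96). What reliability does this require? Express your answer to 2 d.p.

Required SEM = 3.5 / 1.96 ≃ 1.786
r = 1 − (SEM / SD)² = 1 − (1.786 / 4)² ≃ 1 − 0.199 ≃ 0.801

0.80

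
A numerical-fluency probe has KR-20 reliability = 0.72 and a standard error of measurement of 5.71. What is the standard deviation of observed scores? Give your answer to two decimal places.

10.79

SD = SEM / √(1 − r) = 5.71 / √0.280 ≈ 5.71 / 0.529 ≈ 10.791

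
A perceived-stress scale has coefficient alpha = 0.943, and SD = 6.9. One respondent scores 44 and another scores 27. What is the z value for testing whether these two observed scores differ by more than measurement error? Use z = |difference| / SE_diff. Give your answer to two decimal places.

SEM = 6.90000·√(1 − 0.94300) ≈ 1.64735
SE_diff = √2 · SEM ≈ 2.32971
z = 17 / 2.32971 ≈ 7.29705

7.30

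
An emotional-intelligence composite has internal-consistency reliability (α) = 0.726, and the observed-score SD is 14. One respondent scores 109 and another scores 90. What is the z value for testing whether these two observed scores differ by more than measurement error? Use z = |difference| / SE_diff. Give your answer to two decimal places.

SEM = 14.0000×√(1 − 0.7260) ≈ 7.3283
SE_diff = √2 × SEM ≈ 10.3638
z = 19 / 10.3638 ≈ 1.8333

1.83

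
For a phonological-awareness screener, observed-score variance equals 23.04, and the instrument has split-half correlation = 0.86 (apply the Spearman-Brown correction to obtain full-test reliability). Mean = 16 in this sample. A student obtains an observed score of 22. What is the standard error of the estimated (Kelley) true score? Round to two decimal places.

1.27

σ = 23.04^(1/2) = 4.80000
r_full = 2·0.86 / (1 + 0.86) ≈ 0.92473
SE_est = SD · √(r(1 − r)) = 4.80000 · √0.06960 ≈ 4.80000 · 0.26382 ≈ 1.26636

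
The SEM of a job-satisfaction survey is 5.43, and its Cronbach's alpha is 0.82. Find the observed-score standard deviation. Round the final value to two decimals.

σ = SEM·(1 − r)^(−1/2) ≃ 5.43*2.3570 ≃ 12.7986

12.80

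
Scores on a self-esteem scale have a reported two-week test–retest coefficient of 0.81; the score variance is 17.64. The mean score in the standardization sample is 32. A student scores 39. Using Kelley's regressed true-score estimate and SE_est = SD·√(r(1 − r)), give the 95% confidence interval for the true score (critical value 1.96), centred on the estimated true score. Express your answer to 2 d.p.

[34.44, 40.90]

σ = 17.64^(1/2) = 4.200
T̂ = 0.810(39) + 0.190(32) ≈ 37.670
SE_est = SD · √(r(1 − r)) = 4.200 · √0.154 ≈ 4.200 · 0.392 ≈ 1.648
95% CI: 37.670 ± 3.229 ≈ (34.441, 40.899)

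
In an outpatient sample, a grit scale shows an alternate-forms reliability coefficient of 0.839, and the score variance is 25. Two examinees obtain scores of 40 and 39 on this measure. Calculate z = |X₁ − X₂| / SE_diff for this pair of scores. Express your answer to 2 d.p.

0.35

SD = √25 = 5.0000
The standard error of measurement is 5.0000×√(1 − 0.8390) ≃ 5.0000×0.4012 ≃ 2.0062.
SE_diff = SEM × √2 ≃ 2.0062 × 1.4142 ≃ 2.8373
z = |40 − 39| / 2.8373 = 1 / 2.8373 ≃ 0.3525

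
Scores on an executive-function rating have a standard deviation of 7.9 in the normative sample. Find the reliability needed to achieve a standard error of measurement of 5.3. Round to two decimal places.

0.55

Required reliability = 1 − (SEM/SD)² = 1 − 0.4501 ≃ 0.5499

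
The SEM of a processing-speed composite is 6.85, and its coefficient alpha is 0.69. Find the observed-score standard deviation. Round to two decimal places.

12.30

σ = SEM·(1 − r)^(−1/2) ≈ 6.85*1.796 ≈ 12.303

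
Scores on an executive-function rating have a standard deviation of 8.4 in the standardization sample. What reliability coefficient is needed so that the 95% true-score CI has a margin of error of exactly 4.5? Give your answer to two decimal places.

0.93

Required SEM = 4.5 / 1.96 ≈ 2.2959
r = 1 − (SEM / SD)² = 1 − (2.2959 / 8.4)² ≈ 1 − 0.0747 ≈ 0.9253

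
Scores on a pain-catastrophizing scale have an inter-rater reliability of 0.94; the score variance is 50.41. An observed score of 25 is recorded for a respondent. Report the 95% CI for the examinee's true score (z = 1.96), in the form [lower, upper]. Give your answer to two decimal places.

[21.59, 28.41]

SD = √50.41 ≈ 7.100
SEM = 7.100 × √(1 − 0.940) = 7.100 × √0.060 ≈ 7.100 × 0.245 ≈ 1.739
Margin = 1.96 × 1.739 ≈ 3.409
95% CI: 25 ± 3.409 = [21.591, 28.409]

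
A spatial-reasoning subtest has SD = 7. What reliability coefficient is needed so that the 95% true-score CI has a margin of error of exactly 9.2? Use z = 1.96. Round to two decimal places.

Required SEM = 9.2 / 1.96 ≈ 4.69388
r = 1 − (4.69388/7)² ≈ 1 − 0.44964 ≈ 0.55036

0.55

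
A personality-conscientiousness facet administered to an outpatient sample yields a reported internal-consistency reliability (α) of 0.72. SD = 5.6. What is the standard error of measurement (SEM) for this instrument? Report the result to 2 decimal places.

2.96

SEM = 5.600 × √(1 − 0.720) = 5.600 × √0.280 ≈ 5.600 × 0.529 ≈ 2.963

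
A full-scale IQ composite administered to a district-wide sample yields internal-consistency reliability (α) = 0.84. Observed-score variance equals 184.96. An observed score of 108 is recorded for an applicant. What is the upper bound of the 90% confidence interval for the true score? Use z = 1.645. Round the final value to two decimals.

σ = 184.96^(1/2) = 13.600
SEM = 13.600 × √(1 − 0.840) = 13.600 × √0.160 ≃ 13.600 × 0.400 ≃ 5.440
1.645 × SEM ≃ 8.949
Upper bound: 108 + 8.949 = 116.949

116.95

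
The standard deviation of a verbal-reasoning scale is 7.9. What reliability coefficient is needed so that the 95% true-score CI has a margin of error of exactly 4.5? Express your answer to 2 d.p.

SEM needed = half-width / z = 4.5/1.96 ≃ 2.29592
r = 1 − (SEM / SD)² = 1 − (2.29592 / 7.9)² ≃ 1 − 0.08446 ≃ 0.91554

0.92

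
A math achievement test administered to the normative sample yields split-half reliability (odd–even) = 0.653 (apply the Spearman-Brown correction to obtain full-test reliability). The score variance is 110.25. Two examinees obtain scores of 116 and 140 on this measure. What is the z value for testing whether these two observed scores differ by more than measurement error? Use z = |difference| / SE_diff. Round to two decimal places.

3.53

SD = √110.25 ≈ 10.500
r_full = 2·0.653 / (1 + 0.653) ≈ 0.790
SEM = 10.500×√(1 − 0.790) ≈ 4.811
SE_diff = √2 × SEM ≈ 6.804
z = |116 − 140| / 6.804 = 24 / 6.804 ≈ 3.528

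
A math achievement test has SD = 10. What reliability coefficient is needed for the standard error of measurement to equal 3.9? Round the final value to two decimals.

0.85

r = 1 − (SEM / SD)² = 1 − (3.90000 / 10)² ≈ 1 − 0.15210 ≈ 0.84790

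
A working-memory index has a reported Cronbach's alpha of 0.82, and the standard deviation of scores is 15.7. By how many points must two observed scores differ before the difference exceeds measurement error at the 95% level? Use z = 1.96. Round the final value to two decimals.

18.46

SEM = 15.70000 * √(1 − 0.82000) = 15.70000 * √0.18000 ≃ 15.70000 * 0.42426 ≃ 6.66095
SE_diff = √2 * SEM ≃ 9.42000
Smallest detectable difference = 1.96*9.42000 ≃ 18.46320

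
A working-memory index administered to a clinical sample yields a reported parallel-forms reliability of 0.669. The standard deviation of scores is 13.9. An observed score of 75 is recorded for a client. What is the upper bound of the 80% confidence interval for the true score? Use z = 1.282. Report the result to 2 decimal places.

85.25

The standard error of measurement is 13.9000×√(1 − 0.6690) ≈ 13.9000×0.5753 ≈ 7.9970.
1.282 × SEM ≈ 10.2522
Upper bound: 75 + 10.2522 = 85.2522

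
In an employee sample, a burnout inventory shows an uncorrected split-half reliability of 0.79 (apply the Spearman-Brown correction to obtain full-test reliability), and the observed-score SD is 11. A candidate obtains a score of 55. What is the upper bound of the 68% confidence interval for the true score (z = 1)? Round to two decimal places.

58.77

Full-length reliability (Spearman-Brown) = 2(0.79)/(1+0.79) ≃ 0.8827
SEM = 11.0000 · √(1 − 0.8827) = 11.0000 · √0.1173 ≃ 11.0000 · 0.3425 ≃ 3.7677
Margin = 1 · 3.7677 ≃ 3.7677
Upper limit = 55 + 3.7677 ≃ 58.7677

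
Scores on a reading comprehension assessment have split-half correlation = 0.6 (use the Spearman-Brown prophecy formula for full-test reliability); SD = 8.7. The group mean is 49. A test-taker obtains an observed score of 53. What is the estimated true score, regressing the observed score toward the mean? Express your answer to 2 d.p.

r_full = 2·0.6 / (1 + 0.6) ≃ 0.7500
Estimated true score = 0.7500*53 + (1 − 0.7500)*49 ≃ 52.0000

52.00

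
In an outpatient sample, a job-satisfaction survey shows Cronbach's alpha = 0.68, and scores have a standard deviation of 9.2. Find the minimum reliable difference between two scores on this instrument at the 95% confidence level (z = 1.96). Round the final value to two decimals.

14.43

SEM = 9.2000*√(1 − 0.6800) ≈ 5.2043
Standard error of the difference = 5.2043·√2 ≈ 7.3600
Smallest detectable difference = 1.96*7.3600 ≈ 14.4256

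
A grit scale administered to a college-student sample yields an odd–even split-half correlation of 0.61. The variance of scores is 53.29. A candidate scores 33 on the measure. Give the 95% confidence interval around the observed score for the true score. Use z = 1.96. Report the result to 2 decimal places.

[25.96, 40.04]

SD = √53.29 ≈ 7.300
Full-length reliability (Spearman-Brown) = 2(0.61)/(1+0.61) ≈ 0.758
SEM = 7.300 * √(1 − 0.758) = 7.300 * √0.242 ≈ 7.300 * 0.492 ≈ 3.593
Half-width = 1.96*3.593 ≈ 7.042
95% CI: 33 ± 7.042 = [25.958, 40.042]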